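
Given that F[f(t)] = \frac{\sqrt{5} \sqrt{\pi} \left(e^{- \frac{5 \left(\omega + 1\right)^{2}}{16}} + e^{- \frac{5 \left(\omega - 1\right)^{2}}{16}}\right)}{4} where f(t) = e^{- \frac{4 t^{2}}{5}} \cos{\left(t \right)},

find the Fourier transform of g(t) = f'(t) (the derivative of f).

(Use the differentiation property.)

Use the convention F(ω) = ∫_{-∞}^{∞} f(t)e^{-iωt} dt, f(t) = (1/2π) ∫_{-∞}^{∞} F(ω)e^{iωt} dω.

F[g](ω) = \frac{\sqrt{5} i \sqrt{\pi} \omega \left(e^{\frac{5 \omega}{4}} + 1\right) e^{- \frac{5 \omega^{2}}{16} - \frac{5 \omega}{8} - \frac{5}{16}}}{4}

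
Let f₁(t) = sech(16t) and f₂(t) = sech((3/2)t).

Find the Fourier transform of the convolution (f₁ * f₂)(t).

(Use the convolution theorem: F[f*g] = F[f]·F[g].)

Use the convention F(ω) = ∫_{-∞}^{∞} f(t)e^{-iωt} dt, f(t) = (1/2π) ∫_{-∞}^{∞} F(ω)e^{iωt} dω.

F[f₁*f₂](ω) = \frac{\pi^{2}}{24 \cosh{\left(\frac{\pi \omega}{32} \right)} \cosh{\left(\frac{\pi \omega}{3} \right)}}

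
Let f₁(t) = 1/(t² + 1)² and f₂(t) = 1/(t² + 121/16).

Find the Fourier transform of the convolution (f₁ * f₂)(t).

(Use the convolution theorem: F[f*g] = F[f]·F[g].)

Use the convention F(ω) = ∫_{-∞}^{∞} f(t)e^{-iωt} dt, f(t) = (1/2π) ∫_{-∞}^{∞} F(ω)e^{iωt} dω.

F[f₁*f₂](ω) = \frac{2 \pi^{2} \left(\left|{\omega}\right| + 1\right) e^{- \frac{15 \left|{\omega}\right|}{4}}}{11}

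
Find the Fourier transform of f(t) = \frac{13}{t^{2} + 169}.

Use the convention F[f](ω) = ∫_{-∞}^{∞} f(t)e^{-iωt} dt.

F(ω) = \pi e^{- 13 \left|{\omega}\right|}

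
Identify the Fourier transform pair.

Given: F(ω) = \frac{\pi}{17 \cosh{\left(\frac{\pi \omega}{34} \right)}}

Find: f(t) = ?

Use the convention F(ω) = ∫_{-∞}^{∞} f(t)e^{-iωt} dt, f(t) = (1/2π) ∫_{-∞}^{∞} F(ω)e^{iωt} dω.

f(t) = \frac{1}{\cosh{\left(17 t \right)}}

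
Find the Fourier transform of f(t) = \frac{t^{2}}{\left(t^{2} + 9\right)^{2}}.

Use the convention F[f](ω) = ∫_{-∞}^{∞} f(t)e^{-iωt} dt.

F(ω) = \frac{\pi \left(1 - 3 \left|{\omega}\right|\right) e^{- 3 \left|{\omega}\right|}}{6}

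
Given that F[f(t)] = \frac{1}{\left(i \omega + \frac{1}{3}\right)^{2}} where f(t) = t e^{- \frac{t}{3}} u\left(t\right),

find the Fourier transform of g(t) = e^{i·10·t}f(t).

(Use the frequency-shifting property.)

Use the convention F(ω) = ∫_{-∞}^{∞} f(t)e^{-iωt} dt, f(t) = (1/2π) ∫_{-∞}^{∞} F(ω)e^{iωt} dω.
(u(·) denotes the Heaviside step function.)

F[g](ω) = \frac{9}{\left(3 i \left(\omega - 10\right) + 1\right)^{2}}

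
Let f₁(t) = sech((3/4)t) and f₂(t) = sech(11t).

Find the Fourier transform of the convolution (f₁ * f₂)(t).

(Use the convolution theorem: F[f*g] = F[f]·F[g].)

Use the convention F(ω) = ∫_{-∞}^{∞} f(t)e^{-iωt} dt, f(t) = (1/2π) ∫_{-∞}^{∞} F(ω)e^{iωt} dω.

F[f₁*f₂](ω) = \frac{4 \pi^{2}}{33 \cosh{\left(\frac{\pi \omega}{22} \right)} \cosh{\left(\frac{2 \pi \omega}{3} \right)}}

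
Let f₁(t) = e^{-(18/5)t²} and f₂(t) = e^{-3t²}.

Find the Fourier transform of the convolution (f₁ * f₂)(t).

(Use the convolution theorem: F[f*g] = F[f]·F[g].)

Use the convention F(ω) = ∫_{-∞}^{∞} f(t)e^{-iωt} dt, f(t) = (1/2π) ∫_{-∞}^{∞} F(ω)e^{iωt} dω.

F[f₁*f₂](ω) = \frac{\sqrt{30} \pi e^{- \frac{11 \omega^{2}}{72}}}{18}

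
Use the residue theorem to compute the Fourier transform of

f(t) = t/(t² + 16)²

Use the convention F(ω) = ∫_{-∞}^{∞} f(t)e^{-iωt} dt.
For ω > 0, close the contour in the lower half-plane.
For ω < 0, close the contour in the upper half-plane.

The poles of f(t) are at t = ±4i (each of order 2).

Let g(z) = f(z)e^{-iωz}; for large |z| the factor e^{-iωz} decays in the lower half-plane when ω > 0 and in the upper half-plane when ω < 0.

Case ω > 0 (lower half-plane, clockwise contour ⇒ F(ω) = -2πi·ΣRes):
  Res_{z = - 4 i} g(z) = \frac{\omega e^{- 4 \omega}}{16} (pole of order 2)
  F(ω) = -2πi·ΣRes = - \frac{i \pi \omega e^{- 4 \omega}}{8}

Case ω < 0 (upper half-plane, counterclockwise contour ⇒ F(ω) = +2πi·ΣRes):
  Res_{z = 4 i} g(z) = - \frac{\omega e^{4 \omega}}{16} (pole of order 2)
  F(ω) = 2πi·ΣRes = - \frac{i \pi \omega e^{4 \omega}}{8}

Both cases combine into a single formula in |ω|:

F(ω) = - \frac{i \pi \omega e^{- 4 \left|{\omega}\right|}}{8}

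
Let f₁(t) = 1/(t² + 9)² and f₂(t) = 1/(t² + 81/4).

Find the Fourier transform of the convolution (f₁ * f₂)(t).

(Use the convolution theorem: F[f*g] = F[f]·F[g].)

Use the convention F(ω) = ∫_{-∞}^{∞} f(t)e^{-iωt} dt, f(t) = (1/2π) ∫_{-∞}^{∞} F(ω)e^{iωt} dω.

F[f₁*f₂](ω) = \frac{\pi^{2} \left(3 \left|{\omega}\right| + 1\right) e^{- \frac{15 \left|{\omega}\right|}{2}}}{243}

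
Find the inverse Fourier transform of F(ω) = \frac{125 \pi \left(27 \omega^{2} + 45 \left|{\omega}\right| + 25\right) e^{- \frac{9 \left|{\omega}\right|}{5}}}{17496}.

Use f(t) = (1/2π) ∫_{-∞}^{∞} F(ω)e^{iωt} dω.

f(t) = \frac{9}{\left(t^{2} + \frac{81}{25}\right)^{3}}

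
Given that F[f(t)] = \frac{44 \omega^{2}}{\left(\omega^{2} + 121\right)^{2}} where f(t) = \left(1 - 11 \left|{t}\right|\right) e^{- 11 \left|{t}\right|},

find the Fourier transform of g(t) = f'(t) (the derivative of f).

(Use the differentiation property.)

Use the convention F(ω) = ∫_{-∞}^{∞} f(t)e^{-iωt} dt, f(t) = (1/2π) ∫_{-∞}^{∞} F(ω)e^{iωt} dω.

F[g](ω) = \frac{44 i \omega^{3}}{\left(\omega^{2} + 121\right)^{2}}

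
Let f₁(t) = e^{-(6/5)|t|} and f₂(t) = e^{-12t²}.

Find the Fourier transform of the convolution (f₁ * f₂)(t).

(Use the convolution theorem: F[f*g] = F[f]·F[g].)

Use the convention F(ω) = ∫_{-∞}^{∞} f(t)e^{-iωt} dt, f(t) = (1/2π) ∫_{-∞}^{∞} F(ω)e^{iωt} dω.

F[f₁*f₂](ω) = \frac{10 \sqrt{3} \sqrt{\pi} e^{- \frac{\omega^{2}}{48}}}{25 \omega^{2} + 36}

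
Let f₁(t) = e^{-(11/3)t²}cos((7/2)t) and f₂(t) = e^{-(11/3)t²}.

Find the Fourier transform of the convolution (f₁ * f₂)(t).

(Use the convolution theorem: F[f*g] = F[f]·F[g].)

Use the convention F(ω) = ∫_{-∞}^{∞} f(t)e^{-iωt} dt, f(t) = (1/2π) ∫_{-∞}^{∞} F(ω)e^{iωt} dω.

F[f₁*f₂](ω) = \frac{3 \pi \left(e^{\frac{21 \omega}{22}} + 1\right) e^{- \frac{3 \omega^{2}}{22} - \frac{21 \omega}{44} - \frac{147}{176}}}{22}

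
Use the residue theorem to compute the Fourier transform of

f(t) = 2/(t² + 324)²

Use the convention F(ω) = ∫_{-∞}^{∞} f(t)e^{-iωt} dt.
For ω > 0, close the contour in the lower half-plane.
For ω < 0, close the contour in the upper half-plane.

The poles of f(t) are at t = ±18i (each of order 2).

Let g(z) = f(z)e^{-iωz}; for large |z| the factor e^{-iωz} decays in the lower half-plane when ω > 0 and in the upper half-plane when ω < 0.

Case ω > 0 (lower half-plane, clockwise contour ⇒ F(ω) = -2πi·ΣRes):
  Res_{z = - 18 i} g(z) = \frac{i \left(18 \omega + 1\right) e^{- 18 \omega}}{11664} (pole of order 2)
  F(ω) = -2πi·ΣRes = \frac{\pi \left(18 \omega + 1\right) e^{- 18 \omega}}{5832}

Case ω < 0 (upper half-plane, counterclockwise contour ⇒ F(ω) = +2πi·ΣRes):
  Res_{z = 18 i} g(z) = \frac{i \left(18 \omega - 1\right) e^{18 \omega}}{11664} (pole of order 2)
  F(ω) = 2πi·ΣRes = \frac{\pi \left(1 - 18 \omega\right) e^{18 \omega}}{5832}

Both cases combine into a single formula in |ω|:

F(ω) = \frac{\pi \left(18 \left|{\omega}\right| + 1\right) e^{- 18 \left|{\omega}\right|}}{5832}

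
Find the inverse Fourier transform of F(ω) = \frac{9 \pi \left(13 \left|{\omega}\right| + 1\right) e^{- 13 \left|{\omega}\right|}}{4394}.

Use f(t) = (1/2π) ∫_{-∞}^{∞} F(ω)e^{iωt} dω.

f(t) = \frac{9}{\left(t^{2} + 169\right)^{2}}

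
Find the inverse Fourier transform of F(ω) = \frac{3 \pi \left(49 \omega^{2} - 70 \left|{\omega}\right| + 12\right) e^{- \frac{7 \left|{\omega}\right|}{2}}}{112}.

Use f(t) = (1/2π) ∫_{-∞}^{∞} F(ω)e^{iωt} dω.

f(t) = \frac{3 t^{4}}{\left(t^{2} + \frac{49}{4}\right)^{3}}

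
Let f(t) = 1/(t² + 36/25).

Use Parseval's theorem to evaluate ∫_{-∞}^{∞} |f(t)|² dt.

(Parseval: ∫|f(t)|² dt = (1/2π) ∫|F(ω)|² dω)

∫|f(t)|² dt = \frac{125 \pi}{432}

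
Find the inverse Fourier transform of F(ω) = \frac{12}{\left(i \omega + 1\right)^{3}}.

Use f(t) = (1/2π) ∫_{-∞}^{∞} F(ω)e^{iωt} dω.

f(t) = 6 t^{2} e^{- t} u\left(t\right)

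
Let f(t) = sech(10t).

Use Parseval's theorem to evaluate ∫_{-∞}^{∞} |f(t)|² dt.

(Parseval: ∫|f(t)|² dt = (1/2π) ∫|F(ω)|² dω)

∫|f(t)|² dt = \frac{1}{5}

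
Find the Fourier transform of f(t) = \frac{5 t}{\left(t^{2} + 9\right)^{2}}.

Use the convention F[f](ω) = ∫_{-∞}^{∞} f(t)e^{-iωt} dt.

F(ω) = - \frac{5 i \pi \omega e^{- 3 \left|{\omega}\right|}}{6}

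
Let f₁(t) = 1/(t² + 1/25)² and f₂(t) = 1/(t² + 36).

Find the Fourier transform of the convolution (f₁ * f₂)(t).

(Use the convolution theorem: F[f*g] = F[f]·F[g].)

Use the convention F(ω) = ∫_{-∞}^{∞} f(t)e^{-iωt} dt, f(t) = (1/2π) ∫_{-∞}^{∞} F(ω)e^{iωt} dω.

F[f₁*f₂](ω) = \frac{25 \pi^{2} \left(\left|{\omega}\right| + 5\right) e^{- \frac{31 \left|{\omega}\right|}{5}}}{12}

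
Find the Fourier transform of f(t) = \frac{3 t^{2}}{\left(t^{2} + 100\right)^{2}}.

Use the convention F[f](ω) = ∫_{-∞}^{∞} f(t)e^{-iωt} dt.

F(ω) = \frac{3 \pi \left(1 - 10 \left|{\omega}\right|\right) e^{- 10 \left|{\omega}\right|}}{20}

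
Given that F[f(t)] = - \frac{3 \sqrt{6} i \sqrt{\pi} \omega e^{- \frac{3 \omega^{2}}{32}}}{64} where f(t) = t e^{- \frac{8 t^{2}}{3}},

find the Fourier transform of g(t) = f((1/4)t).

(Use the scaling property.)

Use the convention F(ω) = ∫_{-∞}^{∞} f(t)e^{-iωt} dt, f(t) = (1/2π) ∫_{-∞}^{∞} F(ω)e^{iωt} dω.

F[g](ω) = - \frac{3 \sqrt{6} i \sqrt{\pi} \omega e^{- \frac{3 \omega^{2}}{2}}}{4}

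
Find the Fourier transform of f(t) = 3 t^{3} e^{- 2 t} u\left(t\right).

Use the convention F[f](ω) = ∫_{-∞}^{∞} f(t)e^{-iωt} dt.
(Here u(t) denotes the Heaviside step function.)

F(ω) = \frac{18}{\left(i \omega + 2\right)^{4}}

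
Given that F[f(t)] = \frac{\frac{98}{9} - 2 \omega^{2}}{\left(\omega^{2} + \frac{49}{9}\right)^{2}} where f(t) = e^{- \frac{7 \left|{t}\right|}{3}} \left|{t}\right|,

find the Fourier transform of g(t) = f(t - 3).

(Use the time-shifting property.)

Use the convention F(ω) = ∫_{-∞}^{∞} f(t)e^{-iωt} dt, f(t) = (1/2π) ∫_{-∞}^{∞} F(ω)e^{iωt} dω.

F[g](ω) = \frac{18 \left(49 - 9 \omega^{2}\right) e^{- 3 i \omega}}{\left(9 \omega^{2} + 49\right)^{2}}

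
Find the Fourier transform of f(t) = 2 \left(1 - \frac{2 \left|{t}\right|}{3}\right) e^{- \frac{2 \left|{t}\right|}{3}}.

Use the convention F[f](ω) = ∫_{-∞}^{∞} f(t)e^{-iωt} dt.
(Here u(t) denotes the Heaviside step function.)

F(ω) = \frac{432 \omega^{2}}{\left(9 \omega^{2} + 4\right)^{2}}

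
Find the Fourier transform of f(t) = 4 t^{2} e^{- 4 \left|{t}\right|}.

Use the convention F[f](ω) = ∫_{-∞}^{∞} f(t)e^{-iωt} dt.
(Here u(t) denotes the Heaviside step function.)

F(ω) = \frac{64 \left(16 - 3 \omega^{2}\right)}{\left(\omega^{2} + 16\right)^{3}}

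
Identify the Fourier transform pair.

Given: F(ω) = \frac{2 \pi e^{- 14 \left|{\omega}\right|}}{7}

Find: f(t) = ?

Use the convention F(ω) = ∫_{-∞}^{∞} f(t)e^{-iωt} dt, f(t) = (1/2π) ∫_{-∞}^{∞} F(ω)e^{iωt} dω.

f(t) = \frac{4}{t^{2} + 196}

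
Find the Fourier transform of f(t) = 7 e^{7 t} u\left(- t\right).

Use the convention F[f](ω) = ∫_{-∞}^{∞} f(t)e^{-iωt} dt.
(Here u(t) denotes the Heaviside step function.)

F(ω) = - \frac{7}{i \omega - 7}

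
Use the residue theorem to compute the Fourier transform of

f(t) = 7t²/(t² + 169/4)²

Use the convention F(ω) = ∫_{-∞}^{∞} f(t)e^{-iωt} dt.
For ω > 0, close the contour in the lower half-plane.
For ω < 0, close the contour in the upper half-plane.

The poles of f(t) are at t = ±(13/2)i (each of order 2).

Let g(z) = f(z)e^{-iωz}; for large |z| the factor e^{-iωz} decays in the lower half-plane when ω > 0 and in the upper half-plane when ω < 0.

Case ω > 0 (lower half-plane, clockwise contour ⇒ F(ω) = -2πi·ΣRes):
  Res_{z = - \frac{13 i}{2}} g(z) = \frac{7 i \left(2 - 13 \omega\right) e^{- \frac{13 \omega}{2}}}{52} (pole of order 2)
  F(ω) = -2πi·ΣRes = \frac{7 \pi \left(2 - 13 \omega\right) e^{- \frac{13 \omega}{2}}}{26}

Case ω < 0 (upper half-plane, counterclockwise contour ⇒ F(ω) = +2πi·ΣRes):
  Res_{z = \frac{13 i}{2}} g(z) = \frac{7 i \left(- 13 \omega - 2\right) e^{\frac{13 \omega}{2}}}{52} (pole of order 2)
  F(ω) = 2πi·ΣRes = \frac{7 \pi \left(13 \omega + 2\right) e^{\frac{13 \omega}{2}}}{26}

Both cases combine into a single formula in |ω|:

F(ω) = \frac{7 \pi \left(2 - 13 \left|{\omega}\right|\right) e^{- \frac{13 \left|{\omega}\right|}{2}}}{26}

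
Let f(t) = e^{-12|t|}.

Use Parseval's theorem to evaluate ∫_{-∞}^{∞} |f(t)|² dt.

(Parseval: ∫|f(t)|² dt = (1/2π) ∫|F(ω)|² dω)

∫|f(t)|² dt = \frac{1}{12}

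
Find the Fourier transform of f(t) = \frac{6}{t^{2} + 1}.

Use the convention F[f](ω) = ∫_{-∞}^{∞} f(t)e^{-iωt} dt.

F(ω) = 6 \pi e^{- \left|{\omega}\right|}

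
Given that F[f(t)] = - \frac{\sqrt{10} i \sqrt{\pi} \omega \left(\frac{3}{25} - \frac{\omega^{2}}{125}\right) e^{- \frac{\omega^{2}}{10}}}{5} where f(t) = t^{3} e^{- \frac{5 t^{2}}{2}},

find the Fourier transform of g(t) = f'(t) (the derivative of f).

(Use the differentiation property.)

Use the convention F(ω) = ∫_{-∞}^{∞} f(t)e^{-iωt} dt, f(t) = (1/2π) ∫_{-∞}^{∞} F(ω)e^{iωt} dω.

F[g](ω) = \frac{\sqrt{10} \sqrt{\pi} \omega^{2} \left(15 - \omega^{2}\right) e^{- \frac{\omega^{2}}{10}}}{625}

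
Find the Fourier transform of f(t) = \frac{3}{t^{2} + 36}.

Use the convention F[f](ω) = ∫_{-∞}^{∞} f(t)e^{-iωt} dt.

F(ω) = \frac{\pi e^{- 6 \left|{\omega}\right|}}{2}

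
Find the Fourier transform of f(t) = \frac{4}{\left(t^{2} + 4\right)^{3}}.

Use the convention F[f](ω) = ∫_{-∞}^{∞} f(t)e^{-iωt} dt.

F(ω) = \frac{\pi \left(4 \omega^{2} + 6 \left|{\omega}\right| + 3\right) e^{- 2 \left|{\omega}\right|}}{64}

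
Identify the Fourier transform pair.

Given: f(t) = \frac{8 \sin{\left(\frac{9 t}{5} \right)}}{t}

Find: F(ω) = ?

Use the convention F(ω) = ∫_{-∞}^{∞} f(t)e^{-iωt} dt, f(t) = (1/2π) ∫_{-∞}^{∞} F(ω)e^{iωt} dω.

F(ω) = \begin{cases} 8 \pi & \text{for}\: \omega > - \frac{9}{5} \wedge \omega < \frac{9}{5} \\0 & \text{otherwise} \end{cases}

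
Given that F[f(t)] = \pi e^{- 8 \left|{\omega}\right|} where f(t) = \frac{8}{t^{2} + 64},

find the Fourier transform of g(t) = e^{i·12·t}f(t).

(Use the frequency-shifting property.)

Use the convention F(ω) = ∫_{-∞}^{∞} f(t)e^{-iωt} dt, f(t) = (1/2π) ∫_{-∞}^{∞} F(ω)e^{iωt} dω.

F[g](ω) = \pi e^{- 8 \left|{\omega - 12}\right|}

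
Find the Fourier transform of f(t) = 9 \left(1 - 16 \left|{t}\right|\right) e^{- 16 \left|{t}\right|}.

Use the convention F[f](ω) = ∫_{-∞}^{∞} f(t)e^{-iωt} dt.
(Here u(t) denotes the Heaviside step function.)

F(ω) = \frac{576 \omega^{2}}{\left(\omega^{2} + 256\right)^{2}}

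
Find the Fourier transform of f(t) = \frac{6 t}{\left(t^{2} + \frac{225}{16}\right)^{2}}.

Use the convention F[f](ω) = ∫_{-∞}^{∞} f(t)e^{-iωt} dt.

F(ω) = - \frac{4 i \pi \omega e^{- \frac{15 \left|{\omega}\right|}{4}}}{5}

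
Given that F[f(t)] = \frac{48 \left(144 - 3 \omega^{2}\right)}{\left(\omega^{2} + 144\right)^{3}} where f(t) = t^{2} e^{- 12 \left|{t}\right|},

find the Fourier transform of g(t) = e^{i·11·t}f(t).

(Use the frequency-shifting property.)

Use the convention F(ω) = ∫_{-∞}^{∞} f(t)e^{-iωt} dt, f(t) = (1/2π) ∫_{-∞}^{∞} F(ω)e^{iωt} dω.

F[g](ω) = \frac{144 \left(48 - \left(\omega - 11\right)^{2}\right)}{\left(\left(\omega - 11\right)^{2} + 144\right)^{3}}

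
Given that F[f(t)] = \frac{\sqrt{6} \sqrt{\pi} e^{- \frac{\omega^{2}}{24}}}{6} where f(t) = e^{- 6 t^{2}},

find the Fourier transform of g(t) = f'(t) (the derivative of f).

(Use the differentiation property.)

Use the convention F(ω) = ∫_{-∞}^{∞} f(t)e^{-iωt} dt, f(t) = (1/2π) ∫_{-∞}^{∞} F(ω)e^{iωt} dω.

F[g](ω) = \frac{\sqrt{6} i \sqrt{\pi} \omega e^{- \frac{\omega^{2}}{24}}}{6}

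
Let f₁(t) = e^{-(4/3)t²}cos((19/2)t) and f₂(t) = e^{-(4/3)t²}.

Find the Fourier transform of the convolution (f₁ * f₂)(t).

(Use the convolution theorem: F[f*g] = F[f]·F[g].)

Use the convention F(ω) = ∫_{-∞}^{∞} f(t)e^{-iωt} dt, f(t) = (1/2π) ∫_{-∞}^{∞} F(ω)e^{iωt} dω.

F[f₁*f₂](ω) = \frac{3 \pi \left(e^{\frac{57 \omega}{8}} + 1\right) e^{- \frac{3 \omega^{2}}{8} - \frac{57 \omega}{16} - \frac{1083}{64}}}{8}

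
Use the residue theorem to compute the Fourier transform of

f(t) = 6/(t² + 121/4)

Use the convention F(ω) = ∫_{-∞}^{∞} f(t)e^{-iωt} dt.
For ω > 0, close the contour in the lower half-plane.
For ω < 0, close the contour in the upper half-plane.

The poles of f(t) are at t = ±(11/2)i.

Let g(z) = f(z)e^{-iωz}; for large |z| the factor e^{-iωz} decays in the lower half-plane when ω > 0 and in the upper half-plane when ω < 0.

Case ω > 0 (lower half-plane, clockwise contour ⇒ F(ω) = -2πi·ΣRes):
  Res_{z = - \frac{11 i}{2}} g(z) = \frac{6 i e^{- \frac{11 \omega}{2}}}{11}
  F(ω) = -2πi·ΣRes = \frac{12 \pi e^{- \frac{11 \omega}{2}}}{11}

Case ω < 0 (upper half-plane, counterclockwise contour ⇒ F(ω) = +2πi·ΣRes):
  Res_{z = \frac{11 i}{2}} g(z) = - \frac{6 i e^{\frac{11 \omega}{2}}}{11}
  F(ω) = 2πi·ΣRes = \frac{12 \pi e^{\frac{11 \omega}{2}}}{11}

Both cases combine into a single formula in |ω|:

F(ω) = \frac{12 \pi e^{- \frac{11 \left|{\omega}\right|}{2}}}{11}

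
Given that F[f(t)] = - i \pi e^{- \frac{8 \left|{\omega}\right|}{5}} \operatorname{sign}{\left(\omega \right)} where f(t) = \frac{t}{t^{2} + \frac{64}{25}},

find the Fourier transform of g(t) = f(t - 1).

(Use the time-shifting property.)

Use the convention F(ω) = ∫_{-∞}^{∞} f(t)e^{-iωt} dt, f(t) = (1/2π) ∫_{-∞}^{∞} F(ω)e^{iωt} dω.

F[g](ω) = - i \pi e^{- i \omega} e^{- \frac{8 \left|{\omega}\right|}{5}} \operatorname{sign}{\left(\omega \right)}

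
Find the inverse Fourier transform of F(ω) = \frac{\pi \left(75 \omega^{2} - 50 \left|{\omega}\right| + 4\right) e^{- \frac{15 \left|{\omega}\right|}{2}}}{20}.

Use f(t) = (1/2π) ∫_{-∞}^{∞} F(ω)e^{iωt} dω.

f(t) = \frac{4 t^{4}}{\left(t^{2} + \frac{225}{4}\right)^{3}}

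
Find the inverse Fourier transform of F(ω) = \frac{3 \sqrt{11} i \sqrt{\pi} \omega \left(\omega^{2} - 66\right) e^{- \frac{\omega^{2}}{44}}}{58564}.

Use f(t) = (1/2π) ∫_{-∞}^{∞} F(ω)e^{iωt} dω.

f(t) = 6 t^{3} e^{- 11 t^{2}}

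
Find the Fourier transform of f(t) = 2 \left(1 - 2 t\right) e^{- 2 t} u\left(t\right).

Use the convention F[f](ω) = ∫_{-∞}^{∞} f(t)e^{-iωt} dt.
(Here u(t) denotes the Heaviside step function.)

F(ω) = \frac{2 i \omega}{- \omega^{2} + 4 i \omega + 4}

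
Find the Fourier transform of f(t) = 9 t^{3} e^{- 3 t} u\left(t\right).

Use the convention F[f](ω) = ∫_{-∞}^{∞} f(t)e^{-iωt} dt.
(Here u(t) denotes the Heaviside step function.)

F(ω) = \frac{54}{\left(i \omega + 3\right)^{4}}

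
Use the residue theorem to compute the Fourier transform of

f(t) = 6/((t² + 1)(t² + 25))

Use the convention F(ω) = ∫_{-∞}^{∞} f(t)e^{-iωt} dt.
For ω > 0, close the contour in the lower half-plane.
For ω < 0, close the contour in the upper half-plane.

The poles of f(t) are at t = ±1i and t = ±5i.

Let g(z) = f(z)e^{-iωz}; for large |z| the factor e^{-iωz} decays in the lower half-plane when ω > 0 and in the upper half-plane when ω < 0.

Case ω > 0 (lower half-plane, clockwise contour ⇒ F(ω) = -2πi·ΣRes):
  Res_{z = - i} g(z) = \frac{i e^{- \omega}}{8}
  Res_{z = - 5 i} g(z) = - \frac{i e^{- 5 \omega}}{40}
  F(ω) = -2πi·ΣRes = \frac{\pi e^{- \omega}}{4} - \frac{\pi e^{- 5 \omega}}{20}

Case ω < 0 (upper half-plane, counterclockwise contour ⇒ F(ω) = +2πi·ΣRes):
  Res_{z = i} g(z) = - \frac{i e^{\omega}}{8}
  Res_{z = 5 i} g(z) = \frac{i e^{5 \omega}}{40}
  F(ω) = 2πi·ΣRes = \frac{\pi \left(5 - e^{4 \omega}\right) e^{\omega}}{20}

Both cases combine into a single formula in |ω|:

F(ω) = \frac{\pi e^{- \left|{\omega}\right|}}{4} - \frac{\pi e^{- 5 \left|{\omega}\right|}}{20}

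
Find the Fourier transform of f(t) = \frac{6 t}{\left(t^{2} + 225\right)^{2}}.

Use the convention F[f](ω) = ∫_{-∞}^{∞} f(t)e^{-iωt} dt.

F(ω) = - \frac{i \pi \omega e^{- 15 \left|{\omega}\right|}}{5}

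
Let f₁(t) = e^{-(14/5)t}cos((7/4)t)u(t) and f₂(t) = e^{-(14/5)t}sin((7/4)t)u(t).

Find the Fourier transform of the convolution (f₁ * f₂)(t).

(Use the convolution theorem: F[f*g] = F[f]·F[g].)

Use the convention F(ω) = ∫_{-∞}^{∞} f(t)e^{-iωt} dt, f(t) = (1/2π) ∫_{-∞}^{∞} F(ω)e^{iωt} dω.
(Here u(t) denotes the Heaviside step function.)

F[f₁*f₂](ω) = \frac{56000 \left(5 i \omega + 14\right)}{\left(16 \left(5 i \omega + 14\right)^{2} + 1225\right)^{2}}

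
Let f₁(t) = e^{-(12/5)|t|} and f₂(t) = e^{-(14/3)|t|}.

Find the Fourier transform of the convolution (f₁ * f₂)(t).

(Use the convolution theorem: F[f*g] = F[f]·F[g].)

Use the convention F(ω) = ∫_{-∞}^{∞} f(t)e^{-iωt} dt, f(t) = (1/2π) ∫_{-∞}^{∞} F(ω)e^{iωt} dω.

F[f₁*f₂](ω) = \frac{10080}{225 \omega^{4} + 6196 \omega^{2} + 28224}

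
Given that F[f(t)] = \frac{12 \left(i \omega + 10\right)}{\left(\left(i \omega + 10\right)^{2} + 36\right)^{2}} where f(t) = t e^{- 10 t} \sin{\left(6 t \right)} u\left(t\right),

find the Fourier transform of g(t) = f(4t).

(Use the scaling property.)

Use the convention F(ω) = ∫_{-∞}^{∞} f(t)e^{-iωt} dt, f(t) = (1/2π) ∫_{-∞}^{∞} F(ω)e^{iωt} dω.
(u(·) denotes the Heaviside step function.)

F[g](ω) = \frac{192 \left(i \omega + 40\right)}{\left(\left(i \omega + 40\right)^{2} + 576\right)^{2}}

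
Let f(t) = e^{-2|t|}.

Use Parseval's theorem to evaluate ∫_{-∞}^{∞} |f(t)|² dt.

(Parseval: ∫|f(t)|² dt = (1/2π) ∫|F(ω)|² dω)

∫|f(t)|² dt = \frac{1}{2}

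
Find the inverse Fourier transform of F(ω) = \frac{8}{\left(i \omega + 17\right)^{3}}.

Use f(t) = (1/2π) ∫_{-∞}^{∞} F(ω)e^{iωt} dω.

f(t) = 4 t^{2} e^{- 17 t} u\left(t\right)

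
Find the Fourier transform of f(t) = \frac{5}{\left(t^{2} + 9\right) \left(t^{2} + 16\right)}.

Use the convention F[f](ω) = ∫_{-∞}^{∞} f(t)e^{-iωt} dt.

F(ω) = \frac{5 \pi \left(4 e^{\left|{\omega}\right|} - 3\right) e^{- 4 \left|{\omega}\right|}}{84}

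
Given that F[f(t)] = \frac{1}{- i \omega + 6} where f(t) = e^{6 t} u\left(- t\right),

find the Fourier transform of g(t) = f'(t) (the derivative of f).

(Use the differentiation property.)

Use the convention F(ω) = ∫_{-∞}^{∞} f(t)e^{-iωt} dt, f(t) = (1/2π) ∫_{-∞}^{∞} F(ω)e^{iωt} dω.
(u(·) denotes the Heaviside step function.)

F[g](ω) = - \frac{\omega}{\omega + 6 i}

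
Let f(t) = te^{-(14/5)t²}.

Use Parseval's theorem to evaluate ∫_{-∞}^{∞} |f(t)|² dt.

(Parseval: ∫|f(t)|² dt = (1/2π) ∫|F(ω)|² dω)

∫|f(t)|² dt = \frac{5 \sqrt{35} \sqrt{\pi}}{784}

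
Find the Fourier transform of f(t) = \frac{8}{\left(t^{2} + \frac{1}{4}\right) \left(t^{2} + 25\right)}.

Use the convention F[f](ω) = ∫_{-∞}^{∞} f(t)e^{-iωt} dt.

F(ω) = - \frac{32 \pi e^{- 5 \left|{\omega}\right|}}{495} + \frac{64 \pi e^{- \frac{\left|{\omega}\right|}{2}}}{99}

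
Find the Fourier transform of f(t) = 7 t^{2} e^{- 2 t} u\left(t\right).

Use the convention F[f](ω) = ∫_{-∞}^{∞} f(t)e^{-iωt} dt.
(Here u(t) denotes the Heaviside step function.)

F(ω) = \frac{14}{\left(i \omega + 2\right)^{3}}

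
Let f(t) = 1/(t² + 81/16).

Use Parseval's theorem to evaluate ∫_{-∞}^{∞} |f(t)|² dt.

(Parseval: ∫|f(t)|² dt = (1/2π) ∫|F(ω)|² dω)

∫|f(t)|² dt = \frac{32 \pi}{729}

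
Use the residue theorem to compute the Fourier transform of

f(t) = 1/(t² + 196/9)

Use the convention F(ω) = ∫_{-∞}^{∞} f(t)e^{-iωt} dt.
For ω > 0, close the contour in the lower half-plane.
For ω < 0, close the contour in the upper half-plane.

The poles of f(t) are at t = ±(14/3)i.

Let g(z) = f(z)e^{-iωz}; for large |z| the factor e^{-iωz} decays in the lower half-plane when ω > 0 and in the upper half-plane when ω < 0.

Case ω > 0 (lower half-plane, clockwise contour ⇒ F(ω) = -2πi·ΣRes):
  Res_{z = - \frac{14 i}{3}} g(z) = \frac{3 i e^{- \frac{14 \omega}{3}}}{28}
  F(ω) = -2πi·ΣRes = \frac{3 \pi e^{- \frac{14 \omega}{3}}}{14}

Case ω < 0 (upper half-plane, counterclockwise contour ⇒ F(ω) = +2πi·ΣRes):
  Res_{z = \frac{14 i}{3}} g(z) = - \frac{3 i e^{\frac{14 \omega}{3}}}{28}
  F(ω) = 2πi·ΣRes = \frac{3 \pi e^{\frac{14 \omega}{3}}}{14}

Both cases combine into a single formula in |ω|:

F(ω) = \frac{3 \pi e^{- \frac{14 \left|{\omega}\right|}{3}}}{14}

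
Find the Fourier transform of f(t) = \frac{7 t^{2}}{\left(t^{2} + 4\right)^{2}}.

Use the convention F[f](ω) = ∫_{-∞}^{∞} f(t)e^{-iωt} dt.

F(ω) = \frac{7 \pi \left(1 - 2 \left|{\omega}\right|\right) e^{- 2 \left|{\omega}\right|}}{4}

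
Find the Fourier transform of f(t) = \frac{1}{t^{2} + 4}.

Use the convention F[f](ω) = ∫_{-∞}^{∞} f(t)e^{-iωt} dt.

F(ω) = \frac{\pi e^{- 2 \left|{\omega}\right|}}{2}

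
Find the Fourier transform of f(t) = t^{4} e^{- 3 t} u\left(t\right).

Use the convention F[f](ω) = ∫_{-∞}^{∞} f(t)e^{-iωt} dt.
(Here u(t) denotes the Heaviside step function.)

F(ω) = \frac{24}{\left(i \omega + 3\right)^{5}}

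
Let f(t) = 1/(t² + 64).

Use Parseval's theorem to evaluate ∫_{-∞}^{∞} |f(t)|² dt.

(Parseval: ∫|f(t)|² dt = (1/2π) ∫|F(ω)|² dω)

∫|f(t)|² dt = \frac{\pi}{1024}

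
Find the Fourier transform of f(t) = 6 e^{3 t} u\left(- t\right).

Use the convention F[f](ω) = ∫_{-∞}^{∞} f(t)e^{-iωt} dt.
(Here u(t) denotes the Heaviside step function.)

F(ω) = - \frac{6}{i \omega - 3}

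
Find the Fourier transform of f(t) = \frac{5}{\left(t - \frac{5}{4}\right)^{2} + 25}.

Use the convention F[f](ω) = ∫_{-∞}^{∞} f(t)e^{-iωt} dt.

F(ω) = \pi e^{- \frac{5 i \omega}{4} - 5 \left|{\omega}\right|}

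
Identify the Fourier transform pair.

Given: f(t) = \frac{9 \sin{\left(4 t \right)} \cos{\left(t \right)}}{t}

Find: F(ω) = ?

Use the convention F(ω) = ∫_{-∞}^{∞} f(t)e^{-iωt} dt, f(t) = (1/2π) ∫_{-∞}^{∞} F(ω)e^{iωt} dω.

F(ω) = \begin{cases} 9 \pi & \text{for}\: \omega > -3 \wedge \omega < 3 \\\frac{9 \pi}{2} & \text{for}\: \omega > -5 \wedge \omega < 5 \\0 & \text{otherwise} \end{cases}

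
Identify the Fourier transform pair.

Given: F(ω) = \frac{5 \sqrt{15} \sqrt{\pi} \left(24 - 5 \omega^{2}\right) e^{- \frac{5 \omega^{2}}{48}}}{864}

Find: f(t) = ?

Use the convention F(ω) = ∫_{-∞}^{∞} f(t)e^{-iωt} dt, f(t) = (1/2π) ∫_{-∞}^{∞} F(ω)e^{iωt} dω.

f(t) = 4 t^{2} e^{- \frac{12 t^{2}}{5}}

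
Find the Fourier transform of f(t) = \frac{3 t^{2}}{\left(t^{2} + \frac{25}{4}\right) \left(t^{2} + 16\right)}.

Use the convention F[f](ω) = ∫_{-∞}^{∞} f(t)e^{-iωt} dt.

F(ω) = \frac{16 \pi e^{- 4 \left|{\omega}\right|}}{13} - \frac{10 \pi e^{- \frac{5 \left|{\omega}\right|}{2}}}{13}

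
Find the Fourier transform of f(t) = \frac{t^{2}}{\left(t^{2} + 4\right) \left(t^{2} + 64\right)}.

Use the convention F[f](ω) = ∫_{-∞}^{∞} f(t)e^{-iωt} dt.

F(ω) = \frac{\pi \left(4 - e^{6 \left|{\omega}\right|}\right) e^{- 8 \left|{\omega}\right|}}{30}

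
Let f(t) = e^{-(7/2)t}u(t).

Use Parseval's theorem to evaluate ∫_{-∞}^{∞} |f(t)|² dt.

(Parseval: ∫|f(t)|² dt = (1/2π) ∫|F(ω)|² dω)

∫|f(t)|² dt = \frac{1}{7}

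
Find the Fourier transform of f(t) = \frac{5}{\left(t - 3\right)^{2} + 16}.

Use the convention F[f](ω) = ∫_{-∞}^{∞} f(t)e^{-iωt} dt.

F(ω) = \frac{5 \pi e^{- 3 i \omega - 4 \left|{\omega}\right|}}{4}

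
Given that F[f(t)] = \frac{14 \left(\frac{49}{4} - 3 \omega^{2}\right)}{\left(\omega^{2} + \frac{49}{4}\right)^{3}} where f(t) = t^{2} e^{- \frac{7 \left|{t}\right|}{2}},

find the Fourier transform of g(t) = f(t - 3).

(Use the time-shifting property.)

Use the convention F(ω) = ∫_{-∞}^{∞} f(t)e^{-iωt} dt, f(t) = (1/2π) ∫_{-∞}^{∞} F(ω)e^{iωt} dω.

F[g](ω) = \frac{224 \left(49 - 12 \omega^{2}\right) e^{- 3 i \omega}}{\left(4 \omega^{2} + 49\right)^{3}}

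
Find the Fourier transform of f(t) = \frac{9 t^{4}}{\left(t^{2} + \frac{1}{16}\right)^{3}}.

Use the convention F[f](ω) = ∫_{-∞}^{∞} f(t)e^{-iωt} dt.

F(ω) = \frac{9 \pi \left(\omega^{2} - 20 \left|{\omega}\right| + 48\right) e^{- \frac{\left|{\omega}\right|}{4}}}{32}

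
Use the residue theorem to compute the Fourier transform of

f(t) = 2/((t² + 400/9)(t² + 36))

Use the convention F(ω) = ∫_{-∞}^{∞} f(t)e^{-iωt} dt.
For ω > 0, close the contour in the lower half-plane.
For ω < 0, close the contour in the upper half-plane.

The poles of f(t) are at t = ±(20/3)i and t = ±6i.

Let g(z) = f(z)e^{-iωz}; for large |z| the factor e^{-iωz} decays in the lower half-plane when ω > 0 and in the upper half-plane when ω < 0.

Case ω > 0 (lower half-plane, clockwise contour ⇒ F(ω) = -2πi·ΣRes):
  Res_{z = - \frac{20 i}{3}} g(z) = - \frac{27 i e^{- \frac{20 \omega}{3}}}{1520}
  Res_{z = - 6 i} g(z) = \frac{3 i e^{- 6 \omega}}{152}
  F(ω) = -2πi·ΣRes = \frac{3 \pi e^{- 6 \omega}}{76} - \frac{27 \pi e^{- \frac{20 \omega}{3}}}{760}

Case ω < 0 (upper half-plane, counterclockwise contour ⇒ F(ω) = +2πi·ΣRes):
  Res_{z = \frac{20 i}{3}} g(z) = \frac{27 i e^{\frac{20 \omega}{3}}}{1520}
  Res_{z = 6 i} g(z) = - \frac{3 i e^{6 \omega}}{152}
  F(ω) = 2πi·ΣRes = \frac{3 \pi \left(- 9 e^{\frac{20 \omega}{3}} + 10 e^{6 \omega}\right)}{760}

Both cases combine into a single formula in |ω|:

F(ω) = \frac{3 \pi e^{- 6 \left|{\omega}\right|}}{76} - \frac{27 \pi e^{- \frac{20 \left|{\omega}\right|}{3}}}{760}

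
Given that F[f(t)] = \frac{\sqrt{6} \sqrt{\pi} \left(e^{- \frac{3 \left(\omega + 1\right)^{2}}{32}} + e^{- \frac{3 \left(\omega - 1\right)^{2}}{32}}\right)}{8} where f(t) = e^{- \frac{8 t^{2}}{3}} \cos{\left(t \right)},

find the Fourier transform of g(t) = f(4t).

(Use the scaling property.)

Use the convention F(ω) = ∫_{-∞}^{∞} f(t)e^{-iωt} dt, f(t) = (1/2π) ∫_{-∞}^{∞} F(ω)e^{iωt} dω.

F[g](ω) = \frac{\sqrt{6} \sqrt{\pi} \left(e^{\frac{3 \omega}{32}} + 1\right) e^{- \frac{3 \omega^{2}}{512} - \frac{3 \omega}{64} - \frac{3}{32}}}{32}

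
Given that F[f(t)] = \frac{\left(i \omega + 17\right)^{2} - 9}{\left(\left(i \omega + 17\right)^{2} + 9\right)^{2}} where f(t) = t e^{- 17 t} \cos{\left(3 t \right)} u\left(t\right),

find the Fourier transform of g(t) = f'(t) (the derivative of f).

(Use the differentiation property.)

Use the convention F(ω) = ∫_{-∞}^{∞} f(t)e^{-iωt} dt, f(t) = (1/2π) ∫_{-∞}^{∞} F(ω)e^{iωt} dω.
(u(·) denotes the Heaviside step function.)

F[g](ω) = \frac{i \omega \left(\left(i \omega + 17\right)^{2} - 9\right)}{\left(\left(i \omega + 17\right)^{2} + 9\right)^{2}}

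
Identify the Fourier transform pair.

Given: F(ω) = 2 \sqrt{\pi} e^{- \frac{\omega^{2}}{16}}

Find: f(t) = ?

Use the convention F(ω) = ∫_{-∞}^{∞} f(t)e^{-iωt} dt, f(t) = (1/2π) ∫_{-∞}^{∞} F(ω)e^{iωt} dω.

f(t) = 4 e^{- 4 t^{2}}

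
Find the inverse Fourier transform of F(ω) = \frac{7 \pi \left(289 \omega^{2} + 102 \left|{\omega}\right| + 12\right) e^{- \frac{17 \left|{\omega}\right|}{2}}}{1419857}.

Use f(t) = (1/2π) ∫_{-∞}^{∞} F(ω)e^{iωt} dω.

f(t) = \frac{7}{\left(t^{2} + \frac{289}{4}\right)^{3}}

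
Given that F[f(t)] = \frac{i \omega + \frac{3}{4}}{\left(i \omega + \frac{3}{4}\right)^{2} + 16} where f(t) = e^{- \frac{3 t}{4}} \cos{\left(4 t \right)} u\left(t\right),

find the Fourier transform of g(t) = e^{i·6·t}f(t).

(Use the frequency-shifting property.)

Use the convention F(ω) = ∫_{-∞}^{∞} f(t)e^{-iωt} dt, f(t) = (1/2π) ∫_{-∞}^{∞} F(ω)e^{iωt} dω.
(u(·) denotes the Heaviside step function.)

F[g](ω) = \frac{4 \left(4 i \left(\omega - 6\right) + 3\right)}{\left(4 i \left(\omega - 6\right) + 3\right)^{2} + 256}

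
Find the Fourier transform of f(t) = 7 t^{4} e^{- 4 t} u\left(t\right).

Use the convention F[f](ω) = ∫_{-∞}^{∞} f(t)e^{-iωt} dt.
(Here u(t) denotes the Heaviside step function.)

F(ω) = \frac{168}{\left(i \omega + 4\right)^{5}}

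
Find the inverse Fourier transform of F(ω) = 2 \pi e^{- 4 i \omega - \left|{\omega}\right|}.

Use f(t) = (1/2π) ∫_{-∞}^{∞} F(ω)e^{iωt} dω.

f(t) = \frac{2}{\left(t - 4\right)^{2} + 1}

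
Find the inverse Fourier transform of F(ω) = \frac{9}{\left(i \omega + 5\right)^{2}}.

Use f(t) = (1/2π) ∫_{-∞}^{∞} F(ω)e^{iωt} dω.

f(t) = 9 t e^{- 5 t} u\left(t\right)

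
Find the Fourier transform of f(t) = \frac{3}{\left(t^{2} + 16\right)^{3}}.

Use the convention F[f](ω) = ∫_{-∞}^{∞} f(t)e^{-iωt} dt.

F(ω) = \frac{3 \pi \left(16 \omega^{2} + 12 \left|{\omega}\right| + 3\right) e^{- 4 \left|{\omega}\right|}}{8192}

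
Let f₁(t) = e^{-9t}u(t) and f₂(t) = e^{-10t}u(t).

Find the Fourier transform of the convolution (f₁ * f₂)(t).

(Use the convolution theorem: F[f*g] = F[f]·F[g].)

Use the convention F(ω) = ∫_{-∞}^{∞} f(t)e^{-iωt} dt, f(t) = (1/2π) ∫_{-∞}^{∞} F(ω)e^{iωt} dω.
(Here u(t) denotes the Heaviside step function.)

F[f₁*f₂](ω) = \frac{1}{\left(i \omega + 9\right) \left(i \omega + 10\right)}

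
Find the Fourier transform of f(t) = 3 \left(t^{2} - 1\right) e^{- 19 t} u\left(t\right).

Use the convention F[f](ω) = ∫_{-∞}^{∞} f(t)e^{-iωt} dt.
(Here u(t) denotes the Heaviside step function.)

F(ω) = \frac{3 \left(2 i \omega - \left(i \omega + 19\right)^{3} + 38\right)}{\left(i \omega + 19\right)^{4}}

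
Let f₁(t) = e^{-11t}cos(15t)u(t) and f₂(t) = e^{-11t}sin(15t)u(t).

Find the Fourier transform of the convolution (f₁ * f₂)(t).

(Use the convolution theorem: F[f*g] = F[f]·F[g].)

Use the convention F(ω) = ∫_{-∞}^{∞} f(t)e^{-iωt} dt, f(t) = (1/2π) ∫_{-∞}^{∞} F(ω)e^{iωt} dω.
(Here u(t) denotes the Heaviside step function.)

F[f₁*f₂](ω) = \frac{15 \left(i \omega + 11\right)}{\left(\left(i \omega + 11\right)^{2} + 225\right)^{2}}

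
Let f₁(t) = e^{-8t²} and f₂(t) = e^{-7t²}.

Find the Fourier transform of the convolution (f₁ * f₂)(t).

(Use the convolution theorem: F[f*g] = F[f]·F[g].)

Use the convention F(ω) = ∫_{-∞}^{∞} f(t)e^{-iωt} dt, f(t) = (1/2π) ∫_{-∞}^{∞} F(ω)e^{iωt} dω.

F[f₁*f₂](ω) = \frac{\sqrt{14} \pi e^{- \frac{15 \omega^{2}}{224}}}{28}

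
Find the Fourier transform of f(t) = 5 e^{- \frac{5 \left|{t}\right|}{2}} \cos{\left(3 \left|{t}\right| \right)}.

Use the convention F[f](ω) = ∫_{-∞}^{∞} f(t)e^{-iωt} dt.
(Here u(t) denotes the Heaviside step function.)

F(ω) = \frac{100 \left(4 \omega^{2} + 61\right)}{16 \omega^{4} - 88 \omega^{2} + 3721}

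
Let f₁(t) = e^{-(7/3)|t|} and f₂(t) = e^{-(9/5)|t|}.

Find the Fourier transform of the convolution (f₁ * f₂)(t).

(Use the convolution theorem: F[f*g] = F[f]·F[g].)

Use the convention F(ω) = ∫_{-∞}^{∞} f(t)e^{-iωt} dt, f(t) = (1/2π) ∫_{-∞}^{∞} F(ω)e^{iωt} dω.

F[f₁*f₂](ω) = \frac{3780}{225 \omega^{4} + 1954 \omega^{2} + 3969}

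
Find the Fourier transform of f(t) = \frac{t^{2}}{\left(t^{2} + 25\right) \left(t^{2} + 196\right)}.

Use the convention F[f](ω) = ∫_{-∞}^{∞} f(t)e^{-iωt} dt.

F(ω) = \frac{\pi \left(14 - 5 e^{9 \left|{\omega}\right|}\right) e^{- 14 \left|{\omega}\right|}}{171}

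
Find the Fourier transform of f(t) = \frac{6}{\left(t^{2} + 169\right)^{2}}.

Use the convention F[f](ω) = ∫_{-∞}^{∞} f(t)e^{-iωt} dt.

F(ω) = \frac{3 \pi \left(13 \left|{\omega}\right| + 1\right) e^{- 13 \left|{\omega}\right|}}{2197}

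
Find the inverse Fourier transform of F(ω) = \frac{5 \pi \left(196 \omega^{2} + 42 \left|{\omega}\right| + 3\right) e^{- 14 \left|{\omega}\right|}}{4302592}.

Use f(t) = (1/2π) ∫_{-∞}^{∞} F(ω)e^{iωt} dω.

f(t) = \frac{5}{\left(t^{2} + 196\right)^{3}}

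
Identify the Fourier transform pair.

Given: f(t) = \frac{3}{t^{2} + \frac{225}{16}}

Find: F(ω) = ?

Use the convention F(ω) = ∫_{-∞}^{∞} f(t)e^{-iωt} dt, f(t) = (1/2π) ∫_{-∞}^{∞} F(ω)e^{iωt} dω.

F(ω) = \frac{4 \pi e^{- \frac{15 \left|{\omega}\right|}{4}}}{5}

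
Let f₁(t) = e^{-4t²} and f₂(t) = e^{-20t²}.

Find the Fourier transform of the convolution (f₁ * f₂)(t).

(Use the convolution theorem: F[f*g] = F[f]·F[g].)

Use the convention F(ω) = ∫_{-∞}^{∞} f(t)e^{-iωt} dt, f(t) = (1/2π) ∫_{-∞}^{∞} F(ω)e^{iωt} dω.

F[f₁*f₂](ω) = \frac{\sqrt{5} \pi e^{- \frac{3 \omega^{2}}{40}}}{20}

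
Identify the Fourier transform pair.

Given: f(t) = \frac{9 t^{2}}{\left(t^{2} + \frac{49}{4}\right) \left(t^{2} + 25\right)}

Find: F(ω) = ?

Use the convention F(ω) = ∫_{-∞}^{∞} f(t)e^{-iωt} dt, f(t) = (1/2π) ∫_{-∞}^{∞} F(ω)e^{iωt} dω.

F(ω) = \frac{60 \pi e^{- 5 \left|{\omega}\right|}}{17} - \frac{42 \pi e^{- \frac{7 \left|{\omega}\right|}{2}}}{17}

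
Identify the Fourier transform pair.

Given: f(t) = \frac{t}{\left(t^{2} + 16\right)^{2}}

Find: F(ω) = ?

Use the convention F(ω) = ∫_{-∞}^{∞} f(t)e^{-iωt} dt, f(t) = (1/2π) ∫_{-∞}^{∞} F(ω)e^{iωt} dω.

F(ω) = - \frac{i \pi \omega e^{- 4 \left|{\omega}\right|}}{8}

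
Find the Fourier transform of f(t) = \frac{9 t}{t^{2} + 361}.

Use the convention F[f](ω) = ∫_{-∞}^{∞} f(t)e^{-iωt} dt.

F(ω) = - 9 i \pi e^{- 19 \left|{\omega}\right|} \operatorname{sign}{\left(\omega \right)}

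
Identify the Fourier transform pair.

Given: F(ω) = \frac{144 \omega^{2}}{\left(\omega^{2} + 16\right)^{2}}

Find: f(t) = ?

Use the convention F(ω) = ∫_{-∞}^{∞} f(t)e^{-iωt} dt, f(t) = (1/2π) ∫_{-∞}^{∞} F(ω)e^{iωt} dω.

f(t) = 9 \left(1 - 4 \left|{t}\right|\right) e^{- 4 \left|{t}\right|}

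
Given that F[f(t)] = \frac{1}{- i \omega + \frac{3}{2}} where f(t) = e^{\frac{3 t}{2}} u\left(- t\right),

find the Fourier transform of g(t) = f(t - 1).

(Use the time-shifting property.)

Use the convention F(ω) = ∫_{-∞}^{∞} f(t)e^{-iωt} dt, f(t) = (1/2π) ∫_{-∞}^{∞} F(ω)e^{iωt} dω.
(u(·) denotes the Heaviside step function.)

F[g](ω) = - \frac{2 e^{- i \omega}}{2 i \omega - 3}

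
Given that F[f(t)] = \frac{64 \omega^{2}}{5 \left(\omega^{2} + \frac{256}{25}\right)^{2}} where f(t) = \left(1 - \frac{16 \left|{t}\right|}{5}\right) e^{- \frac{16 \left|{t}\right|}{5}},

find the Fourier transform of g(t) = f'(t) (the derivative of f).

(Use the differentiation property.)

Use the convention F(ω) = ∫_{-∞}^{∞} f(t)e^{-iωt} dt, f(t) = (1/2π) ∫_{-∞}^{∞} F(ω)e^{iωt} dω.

F[g](ω) = \frac{8000 i \omega^{3}}{\left(25 \omega^{2} + 256\right)^{2}}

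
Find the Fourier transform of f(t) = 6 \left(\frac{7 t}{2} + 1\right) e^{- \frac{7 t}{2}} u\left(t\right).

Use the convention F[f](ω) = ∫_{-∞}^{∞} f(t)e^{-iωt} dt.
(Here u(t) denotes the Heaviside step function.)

F(ω) = \frac{24 \left(- i \omega - 7\right)}{4 \omega^{2} - 28 i \omega - 49}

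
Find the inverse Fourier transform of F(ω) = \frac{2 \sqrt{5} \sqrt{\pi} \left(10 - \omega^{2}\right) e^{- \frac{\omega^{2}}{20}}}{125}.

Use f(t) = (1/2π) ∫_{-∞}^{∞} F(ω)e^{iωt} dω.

f(t) = 8 t^{2} e^{- 5 t^{2}}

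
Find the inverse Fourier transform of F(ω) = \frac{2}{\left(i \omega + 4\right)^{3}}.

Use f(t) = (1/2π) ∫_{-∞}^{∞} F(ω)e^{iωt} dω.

f(t) = t^{2} e^{- 4 t} u\left(t\right)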